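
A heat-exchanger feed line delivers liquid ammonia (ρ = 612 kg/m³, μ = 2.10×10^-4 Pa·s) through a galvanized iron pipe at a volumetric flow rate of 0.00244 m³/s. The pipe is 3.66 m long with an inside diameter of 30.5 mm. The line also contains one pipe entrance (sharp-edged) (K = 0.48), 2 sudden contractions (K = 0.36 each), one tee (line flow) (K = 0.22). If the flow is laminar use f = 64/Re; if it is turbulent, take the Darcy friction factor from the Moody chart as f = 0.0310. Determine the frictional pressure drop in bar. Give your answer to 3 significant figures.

Cross-sectional area A = πD²/4 = π(0.0305)²/4 = 0.0007306 m²; mean velocity V = Q/A = 0.00244/0.0007306 = 3.34 m/s.
Reynolds number Re = ρVD/μ = 612 · 3.34 · 0.0305 / 0.00021 = 2.968e+05.
Re > 4000 → turbulent; use the Moody-chart value f = 0.0310.
Total minor-loss coefficient ΣK = 1·0.48 + 2·0.36 + 1·0.22 = 1.42.
ΔP = [f·L/D + ΣK]·(ρV²/2) = [0.031·3.66/0.0305 + 1.42]·(612·3.34²/2) = [3.72 + 1.42]·3413 = 1.754e+04 Pa.
ΔP = 1.754e+04 Pa = 0.175 bar.

ΔP ≈ 0.175 bar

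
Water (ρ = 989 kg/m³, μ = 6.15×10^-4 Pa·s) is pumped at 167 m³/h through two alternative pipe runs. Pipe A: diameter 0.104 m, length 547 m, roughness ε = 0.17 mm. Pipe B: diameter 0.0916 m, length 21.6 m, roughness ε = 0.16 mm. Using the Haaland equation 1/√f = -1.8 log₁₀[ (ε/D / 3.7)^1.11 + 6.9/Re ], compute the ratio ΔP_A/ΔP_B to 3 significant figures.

ΔP_A/ΔP_B ≈ 13.2

Pipe A: V = Q/A = 0.04639/0.008495 = 5.461 m/s; Re = 9.133e+05; ε/D = 0.00163; Haaland → f = 0.02246; ΔP_A = f(L/D)(ρV²/2) = 1.742e+06 Pa.
Pipe B: V = Q/A = 0.04639/0.00659 = 7.039 m/s; Re = 1.037e+06; ε/D = 0.00175; Haaland → f = 0.02282; ΔP_B = f(L/D)(ρV²/2) = 1.318e+05 Pa.
ΔP_A/ΔP_B = 1.742e+06/1.318e+05 = 13.2.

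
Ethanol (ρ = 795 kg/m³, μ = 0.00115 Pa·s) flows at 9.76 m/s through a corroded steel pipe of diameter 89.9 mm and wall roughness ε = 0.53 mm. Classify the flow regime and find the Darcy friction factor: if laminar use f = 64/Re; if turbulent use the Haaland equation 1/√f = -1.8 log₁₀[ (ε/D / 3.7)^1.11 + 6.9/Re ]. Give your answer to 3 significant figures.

f ≈ 0.0321

Re = ρVD/μ = 795·9.76·0.0899/0.00115 = 6.066e+05.
Re > 4000 → turbulent. ε/D = 0.00053/0.0899 = 0.0059; Haaland: 1/√f = -1.8 log₁₀[0.000784 + 1.14e-05] = 5.579, so f = 0.03213.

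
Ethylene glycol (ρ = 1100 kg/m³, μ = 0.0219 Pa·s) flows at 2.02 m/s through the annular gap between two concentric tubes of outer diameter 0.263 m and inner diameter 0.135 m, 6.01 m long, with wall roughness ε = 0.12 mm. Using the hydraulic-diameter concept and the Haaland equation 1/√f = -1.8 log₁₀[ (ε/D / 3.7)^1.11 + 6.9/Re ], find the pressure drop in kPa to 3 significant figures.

Hydraulic diameter D_h = 4A/P = D_o - D_i = 0.263 - 0.135 = 0.128 m.
Re = ρVD_h/μ = 1100·2.02·0.128/0.0219 = 1.299e+04.
ε/D_h = 0.00012/0.128 = 0.000937; Haaland gives 1/√f = -1.8 log₁₀[0.000102+0.000531] = 5.757, so f = 0.03017.
ΔP = f(L/D_h)(ρV²/2) = 0.03017·6.01/0.128·2244 = 3179 Pa.
ΔP = 3.18 kPa.

ΔP ≈ 3.18 kPa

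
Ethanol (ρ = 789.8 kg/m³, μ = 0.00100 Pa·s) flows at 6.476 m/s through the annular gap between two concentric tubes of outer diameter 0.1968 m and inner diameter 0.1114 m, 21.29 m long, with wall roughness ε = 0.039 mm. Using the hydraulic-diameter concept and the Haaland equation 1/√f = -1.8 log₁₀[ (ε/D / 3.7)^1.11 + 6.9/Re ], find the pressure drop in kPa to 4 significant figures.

ΔP ≈ 71.90 kPa

Hydraulic diameter D_h = 4A/P = D_o - D_i = 0.1968 - 0.1114 = 0.0854 m.
Re = ρVD_h/μ = 789.8·6.476·0.0854/0.001 = 4.368e+05.
ε/D_h = 3.9e-05/0.0854 = 0.000457; Haaland gives 1/√f = -1.8 log₁₀[4.59e-05+1.58e-05] = 7.578, so f = 0.01741.
ΔP = f(L/D_h)(ρV²/2) = 0.01741·21.29/0.0854·1.656e+04 = 7.19e+04 Pa.
ΔP = 71.90 kPa.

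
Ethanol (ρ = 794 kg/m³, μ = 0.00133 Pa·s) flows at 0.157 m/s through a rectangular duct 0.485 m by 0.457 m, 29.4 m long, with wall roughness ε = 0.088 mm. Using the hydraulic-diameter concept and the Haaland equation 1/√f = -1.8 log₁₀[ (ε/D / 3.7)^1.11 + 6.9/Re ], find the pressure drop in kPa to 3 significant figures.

Hydraulic diameter D_h = 4A/P = 4·(0.485·0.457)/(2·(0.485+0.457)) = 0.8866/1.884 = 0.4706 m.
Re = ρVD_h/μ = 794·0.157·0.4706/0.00133 = 4.411e+04.
ε/D_h = 8.8e-05/0.4706 = 0.000187; Haaland gives 1/√f = -1.8 log₁₀[1.7e-05+0.000156] = 6.769, so f = 0.02182.
ΔP = f(L/D_h)(ρV²/2) = 0.02182·29.4/0.4706·9.786 = 13.34 Pa.
ΔP = 0.0133 kPa.

ΔP ≈ 0.0133 kPa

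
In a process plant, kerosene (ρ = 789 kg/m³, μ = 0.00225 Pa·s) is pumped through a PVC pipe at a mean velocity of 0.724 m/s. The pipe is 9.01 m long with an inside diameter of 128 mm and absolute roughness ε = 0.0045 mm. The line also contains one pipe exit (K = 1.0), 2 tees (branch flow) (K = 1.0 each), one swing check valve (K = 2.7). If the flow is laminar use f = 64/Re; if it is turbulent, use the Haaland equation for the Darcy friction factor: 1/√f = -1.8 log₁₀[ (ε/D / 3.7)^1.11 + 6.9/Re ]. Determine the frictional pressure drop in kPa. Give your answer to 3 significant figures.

ΔP ≈ 1.51 kPa

Reynolds number Re = ρVD/μ = 789 · 0.724 · 0.128 / 0.00225 = 3.25e+04.
Re > 4000 → turbulent. Relative roughness ε/D = 4.5e-06/0.128 = 3.52e-05. Haaland: 1/√f = -1.8 log₁₀[(3.52e-05/3.7)^1.11 + 6.9/3.25e+04] = -1.8 log₁₀[2.66e-06 + 0.000212] = 6.602, so f = 0.02295.
Total minor-loss coefficient ΣK = 1·1 + 2·1 + 1·2.7 = 5.7.
ΔP = [f·L/D + ΣK]·(ρV²/2) = [0.02295·9.01/0.128 + 5.7]·(789·0.724²/2) = [1.615 + 5.7]·206.8 = 1513 Pa.
ΔP = 1513 Pa = 1.51 kPa.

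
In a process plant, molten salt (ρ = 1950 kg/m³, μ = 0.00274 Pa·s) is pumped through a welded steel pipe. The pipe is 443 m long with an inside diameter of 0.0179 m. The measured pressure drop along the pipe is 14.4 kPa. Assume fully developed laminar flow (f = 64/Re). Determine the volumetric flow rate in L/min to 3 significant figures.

For laminar flow, f = 64/Re with Re = ρVD/μ, so Darcy-Weisbach reduces to ΔP = 32μLV/D². Solving for V: V = ΔP·D²/(32μL) = 1.44e+04·(0.0179)²/(32·0.00274·443) = 0.1188 m/s.
Check: Re = ρVD/μ = 1950·0.1188·0.0179/0.00274 = 1513 < 2300, so the laminar assumption holds.
Q = V·A = 0.1188·(π/4·0.0179²) = 2.989e-05 m³/s = 1.79 L/min.

Q ≈ 1.79 L/min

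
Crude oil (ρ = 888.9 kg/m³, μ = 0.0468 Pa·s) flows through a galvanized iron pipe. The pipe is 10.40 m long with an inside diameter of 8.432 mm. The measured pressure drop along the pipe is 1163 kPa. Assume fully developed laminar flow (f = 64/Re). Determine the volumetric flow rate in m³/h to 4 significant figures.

For laminar flow, f = 64/Re with Re = ρVD/μ, so Darcy-Weisbach reduces to ΔP = 32μLV/D². Solving for V: V = ΔP·D²/(32μL) = 1.163e+06·(0.008432)²/(32·0.0468·10.4) = 5.309 m/s.
Check: Re = ρVD/μ = 888.9·5.309·0.008432/0.0468 = 850.3 < 2300, so the laminar assumption holds.
Q = V·A = 5.309·(π/4·0.008432²) = 0.0002965 m³/s = 1.067 m³/h.

Q ≈ 1.067 m³/h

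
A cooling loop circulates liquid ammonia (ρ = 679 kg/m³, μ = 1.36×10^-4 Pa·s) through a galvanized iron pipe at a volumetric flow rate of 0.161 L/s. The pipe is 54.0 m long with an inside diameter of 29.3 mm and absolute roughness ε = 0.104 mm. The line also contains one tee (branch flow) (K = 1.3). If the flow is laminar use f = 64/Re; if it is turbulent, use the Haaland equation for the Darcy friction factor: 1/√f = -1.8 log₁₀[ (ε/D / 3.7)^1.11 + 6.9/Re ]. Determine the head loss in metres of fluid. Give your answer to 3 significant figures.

Q = 0.161 L/s = 0.161/1000 = 0.000161 m³/s.
Cross-sectional area A = πD²/4 = π(0.0293)²/4 = 0.0006743 m²; mean velocity V = Q/A = 0.000161/0.0006743 = 0.2388 m/s.
Reynolds number Re = ρVD/μ = 679 · 0.2388 · 0.0293 / 0.000136 = 3.493e+04.
Re > 4000 → turbulent. Relative roughness ε/D = 0.000104/0.0293 = 0.00355. Haaland: 1/√f = -1.8 log₁₀[(0.00355/3.7)^1.11 + 6.9/3.493e+04] = -1.8 log₁₀[0.000447 + 0.000198] = 5.744, so f = 0.03031.
Total minor-loss coefficient ΣK = 1·1.3 = 1.3.
ΔP = [f·L/D + ΣK]·(ρV²/2) = [0.03031·54/0.0293 + 1.3]·(679·0.2388²/2) = [55.86 + 1.3]·19.36 = 1107 Pa.
Head loss h_f = ΔP/(ρg) = 1107/(679·9.81) = 0.166 m.

h_f ≈ 0.166 m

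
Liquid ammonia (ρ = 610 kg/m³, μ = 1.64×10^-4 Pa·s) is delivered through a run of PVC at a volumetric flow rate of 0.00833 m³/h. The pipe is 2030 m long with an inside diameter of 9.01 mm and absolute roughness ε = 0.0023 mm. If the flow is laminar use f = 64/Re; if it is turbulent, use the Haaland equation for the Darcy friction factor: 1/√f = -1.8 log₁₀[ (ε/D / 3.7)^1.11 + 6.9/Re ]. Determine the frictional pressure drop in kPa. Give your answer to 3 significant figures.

ΔP ≈ 4.76 kPa

Q = 0.00833 m³/h = 0.00833/3600 = 2.314e-06 m³/s.
Cross-sectional area A = πD²/4 = π(0.00901)²/4 = 6.376e-05 m²; mean velocity V = Q/A = 2.314e-06/6.376e-05 = 0.03629 m/s.
Reynolds number Re = ρVD/μ = 610 · 0.03629 · 0.00901 / 0.000164 = 1216.
Re < 2300 → laminar flow, so f = 64/Re = 64/1216 = 0.05262 (the turbulent correlation is not needed).
Darcy-Weisbach: ΔP = f(L/D)(ρV²/2) = 0.05262·(2030/0.00901)·(610·0.03629²/2) = 0.05262·2.253e+05·0.4017 = 4763 Pa.
ΔP = 4763 Pa = 4.76 kPa.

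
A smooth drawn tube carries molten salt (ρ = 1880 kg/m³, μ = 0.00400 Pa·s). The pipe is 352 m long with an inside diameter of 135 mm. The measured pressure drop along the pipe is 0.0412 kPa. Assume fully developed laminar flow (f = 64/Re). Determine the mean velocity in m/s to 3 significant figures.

V ≈ 0.0167 m/s

For laminar flow, f = 64/Re with Re = ρVD/μ, so Darcy-Weisbach reduces to ΔP = 32μLV/D². Solving for V: V = ΔP·D²/(32μL) = 41.2·(0.135)²/(32·0.004·352) = 0.01667 m/s.
Check: Re = ρVD/μ = 1880·0.01667·0.135/0.004 = 1057 < 2300, so the laminar assumption holds.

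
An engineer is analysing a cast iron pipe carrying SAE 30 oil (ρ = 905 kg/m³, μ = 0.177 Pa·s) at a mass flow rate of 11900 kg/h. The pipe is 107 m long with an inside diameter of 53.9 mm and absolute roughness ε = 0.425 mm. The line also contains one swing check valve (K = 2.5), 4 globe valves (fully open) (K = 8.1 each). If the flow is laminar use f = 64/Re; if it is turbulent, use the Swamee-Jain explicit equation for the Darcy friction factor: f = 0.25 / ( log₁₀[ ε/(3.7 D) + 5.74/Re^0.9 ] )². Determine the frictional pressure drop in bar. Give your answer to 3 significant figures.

ṁ = 11900 kg/h = 11900/3600 = 3.306 kg/s.
A = πD²/4 = π(0.0539)²/4 = 0.002282 m²; mean velocity V = ṁ/(ρA) = 3.306/(905 · 0.002282) = 1.601 m/s.
Reynolds number Re = ρVD/μ = 905 · 1.601 · 0.0539 / 0.177 = 441.2.
Re < 2300 → laminar flow, so f = 64/Re = 64/441.2 = 0.1451 (the turbulent correlation is not needed).
Total minor-loss coefficient ΣK = 1·2.5 + 4·8.1 = 34.9.
ΔP = [f·L/D + ΣK]·(ρV²/2) = [0.1451·107/0.0539 + 34.9]·(905·1.601²/2) = [288 + 34.9]·1160 = 3.744e+05 Pa.
ΔP = 3.744e+05 Pa = 3.74 bar.

ΔP ≈ 3.74 bar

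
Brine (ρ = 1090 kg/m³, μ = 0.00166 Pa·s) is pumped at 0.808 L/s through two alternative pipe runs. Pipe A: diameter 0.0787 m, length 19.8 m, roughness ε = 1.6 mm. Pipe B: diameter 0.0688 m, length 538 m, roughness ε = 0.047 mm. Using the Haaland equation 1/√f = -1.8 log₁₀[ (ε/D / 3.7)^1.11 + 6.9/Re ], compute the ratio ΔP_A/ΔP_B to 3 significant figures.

Pipe A: V = Q/A = 0.000808/0.004865 = 0.1661 m/s; Re = 8584; ε/D = 0.0203; Haaland → f = 0.05321; ΔP_A = f(L/D)(ρV²/2) = 201.3 Pa.
Pipe B: V = Q/A = 0.000808/0.003718 = 0.2173 m/s; Re = 9819; ε/D = 0.000683; Haaland → f = 0.03189; ΔP_B = f(L/D)(ρV²/2) = 6420 Pa.
ΔP_A/ΔP_B = 201.3/6420 = 0.0314.

ΔP_A/ΔP_B ≈ 0.0314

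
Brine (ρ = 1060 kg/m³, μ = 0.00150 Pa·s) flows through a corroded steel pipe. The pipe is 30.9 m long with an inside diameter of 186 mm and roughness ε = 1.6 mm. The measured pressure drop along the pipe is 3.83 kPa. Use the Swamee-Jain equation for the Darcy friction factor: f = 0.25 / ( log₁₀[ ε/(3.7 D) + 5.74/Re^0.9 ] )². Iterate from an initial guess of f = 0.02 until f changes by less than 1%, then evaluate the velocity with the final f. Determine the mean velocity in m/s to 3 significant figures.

Rearranging Darcy-Weisbach: V = √(2·ΔP·D/(f·L·ρ)). With ε/D = 0.0016/0.186 = 0.0086, iterate starting from f = 0.02:
  f = 0.02 → V = √(2·3830·0.186/(0.02·30.9·1060)) = 1.475 m/s; Re = ρVD/μ = 1.938e+05; f → 0.03655
  f = 0.03655 → V = 1.091 m/s; Re = 1.434e+05; f → 0.03671
Converged (Δf/f < 1%). With the final f = 0.03671: V = √(2·3830·0.186/(0.03671·30.9·1060)) = 1.089 m/s.

V ≈ 1.09 m/s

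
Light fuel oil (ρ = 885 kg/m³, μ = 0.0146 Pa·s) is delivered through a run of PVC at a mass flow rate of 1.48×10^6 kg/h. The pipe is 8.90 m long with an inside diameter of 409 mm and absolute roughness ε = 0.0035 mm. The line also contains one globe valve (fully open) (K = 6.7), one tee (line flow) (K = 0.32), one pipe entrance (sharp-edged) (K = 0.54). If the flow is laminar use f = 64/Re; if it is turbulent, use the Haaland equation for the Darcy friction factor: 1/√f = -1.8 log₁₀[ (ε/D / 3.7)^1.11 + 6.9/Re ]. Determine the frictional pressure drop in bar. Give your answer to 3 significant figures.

ṁ = 1.48×10^6 kg/h = 1.48×10^6/3600 = 411.1 kg/s.
A = πD²/4 = π(0.409)²/4 = 0.1314 m²; mean velocity V = ṁ/(ρA) = 411.1/(885 · 0.1314) = 3.536 m/s.
Reynolds number Re = ρVD/μ = 885 · 3.536 · 0.409 / 0.0146 = 8.766e+04.
Re > 4000 → turbulent. Relative roughness ε/D = 3.5e-06/0.409 = 8.56e-06. Haaland: 1/√f = -1.8 log₁₀[(8.56e-06/3.7)^1.11 + 6.9/8.766e+04] = -1.8 log₁₀[5.55e-07 + 7.87e-05] = 7.382, so f = 0.01835.
Total minor-loss coefficient ΣK = 1·6.7 + 1·0.32 + 1·0.54 = 7.56.
ΔP = [f·L/D + ΣK]·(ρV²/2) = [0.01835·8.9/0.409 + 7.56]·(885·3.536²/2) = [0.3994 + 7.56]·5532 = 4.403e+04 Pa.
ΔP = 4.403e+04 Pa = 0.440 bar.

ΔP ≈ 0.440 bar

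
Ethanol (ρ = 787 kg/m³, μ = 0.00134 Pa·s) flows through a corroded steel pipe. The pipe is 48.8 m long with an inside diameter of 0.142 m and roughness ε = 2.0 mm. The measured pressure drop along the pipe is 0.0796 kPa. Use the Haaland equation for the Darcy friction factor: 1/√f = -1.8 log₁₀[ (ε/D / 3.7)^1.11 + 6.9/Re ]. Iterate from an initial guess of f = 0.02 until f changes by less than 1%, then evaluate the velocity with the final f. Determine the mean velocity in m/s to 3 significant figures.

Rearranging Darcy-Weisbach: V = √(2·ΔP·D/(f·L·ρ)). With ε/D = 0.002/0.142 = 0.0141, iterate starting from f = 0.02:
  f = 0.02 → V = √(2·79.6·0.142/(0.02·48.8·787)) = 0.1716 m/s; Re = ρVD/μ = 1.431e+04; f → 0.04586
  f = 0.04586 → V = 0.1133 m/s; Re = 9449; f → 0.04732
  f = 0.04732 → V = 0.1115 m/s; Re = 9302; f → 0.04738
Converged (Δf/f < 1%). With the final f = 0.04738: V = √(2·79.6·0.142/(0.04738·48.8·787)) = 0.1115 m/s.

V ≈ 0.111 m/s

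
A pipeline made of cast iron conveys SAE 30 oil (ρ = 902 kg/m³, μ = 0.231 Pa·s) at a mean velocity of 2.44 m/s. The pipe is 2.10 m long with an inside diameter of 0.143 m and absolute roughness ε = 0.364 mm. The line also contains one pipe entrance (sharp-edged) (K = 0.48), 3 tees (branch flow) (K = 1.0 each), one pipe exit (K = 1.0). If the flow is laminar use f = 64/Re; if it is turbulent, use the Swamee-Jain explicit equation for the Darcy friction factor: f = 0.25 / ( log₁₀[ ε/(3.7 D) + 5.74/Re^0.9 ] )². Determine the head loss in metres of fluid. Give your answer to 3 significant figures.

h_f ≈ 1.57 m

Reynolds number Re = ρVD/μ = 902 · 2.44 · 0.143 / 0.231 = 1362.
Re < 2300 → laminar flow, so f = 64/Re = 64/1362 = 0.04697 (the turbulent correlation is not needed).
Total minor-loss coefficient ΣK = 1·0.48 + 3·1 + 1·1 = 4.48.
ΔP = [f·L/D + ΣK]·(ρV²/2) = [0.04697·2.1/0.143 + 4.48]·(902·2.44²/2) = [0.6898 + 4.48]·2685 = 1.388e+04 Pa.
Head loss h_f = ΔP/(ρg) = 1.388e+04/(902·9.81) = 1.57 m.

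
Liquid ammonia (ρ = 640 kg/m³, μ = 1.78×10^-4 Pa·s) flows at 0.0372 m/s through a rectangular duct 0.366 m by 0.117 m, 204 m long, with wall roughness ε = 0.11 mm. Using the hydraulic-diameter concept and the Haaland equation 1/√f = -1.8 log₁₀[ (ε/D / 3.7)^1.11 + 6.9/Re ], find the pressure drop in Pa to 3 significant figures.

ΔP ≈ 13.2 Pa

Hydraulic diameter D_h = 4A/P = 4·(0.366·0.117)/(2·(0.366+0.117)) = 0.1713/0.966 = 0.1773 m.
Re = ρVD_h/μ = 640·0.0372·0.1773/0.000178 = 2.372e+04.
ε/D_h = 0.00011/0.1773 = 0.00062; Haaland gives 1/√f = -1.8 log₁₀[6.44e-05+0.000291] = 6.209, so f = 0.02594.
ΔP = f(L/D_h)(ρV²/2) = 0.02594·204/0.1773·0.4428 = 13.22 Pa.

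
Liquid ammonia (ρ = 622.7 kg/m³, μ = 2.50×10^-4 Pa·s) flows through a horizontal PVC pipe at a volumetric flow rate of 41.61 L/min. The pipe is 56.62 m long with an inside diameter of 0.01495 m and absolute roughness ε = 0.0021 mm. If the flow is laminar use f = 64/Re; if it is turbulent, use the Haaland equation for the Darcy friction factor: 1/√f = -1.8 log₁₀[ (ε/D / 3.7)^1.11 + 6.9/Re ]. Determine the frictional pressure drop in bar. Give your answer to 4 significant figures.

ΔP ≈ 3.179 bar

Q = 41.61 L/min = 41.61/60000 = 0.0006935 m³/s.
Cross-sectional area A = πD²/4 = π(0.01495)²/4 = 0.0001755 m²; mean velocity V = Q/A = 0.0006935/0.0001755 = 3.951 m/s.
Reynolds number Re = ρVD/μ = 622.7 · 3.951 · 0.01495 / 0.00025 = 1.471e+05.
Re > 4000 → turbulent. Relative roughness ε/D = 2.1e-06/0.01495 = 0.00014. Haaland: 1/√f = -1.8 log₁₀[(0.00014/3.7)^1.11 + 6.9/1.471e+05] = -1.8 log₁₀[1.24e-05 + 4.69e-05] = 7.609, so f = 0.01727.
Darcy-Weisbach: ΔP = f(L/D)(ρV²/2) = 0.01727·(56.62/0.01495)·(622.7·3.951²/2) = 0.01727·3787·4860 = 3.179e+05 Pa.
ΔP = 3.179e+05 Pa = 3.179 bar.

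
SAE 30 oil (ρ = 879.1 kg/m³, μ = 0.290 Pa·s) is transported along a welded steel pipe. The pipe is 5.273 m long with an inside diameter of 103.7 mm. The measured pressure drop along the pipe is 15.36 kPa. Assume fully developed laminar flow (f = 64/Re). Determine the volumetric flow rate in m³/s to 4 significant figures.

Q ≈ 0.02851 m³/s

For laminar flow, f = 64/Re with Re = ρVD/μ, so Darcy-Weisbach reduces to ΔP = 32μLV/D². Solving for V: V = ΔP·D²/(32μL) = 1.536e+04·(0.1037)²/(32·0.29·5.273) = 3.376 m/s.
Check: Re = ρVD/μ = 879.1·3.376·0.1037/0.29 = 1061 < 2300, so the laminar assumption holds.
Q = V·A = 3.376·(π/4·0.1037²) = 0.02851 m³/s = 0.02851 m³/s.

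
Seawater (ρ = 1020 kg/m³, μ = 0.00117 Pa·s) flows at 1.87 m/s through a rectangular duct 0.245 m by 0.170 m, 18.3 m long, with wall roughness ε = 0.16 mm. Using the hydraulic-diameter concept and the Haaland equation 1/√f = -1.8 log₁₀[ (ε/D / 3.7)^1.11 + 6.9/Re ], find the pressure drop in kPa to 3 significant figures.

ΔP ≈ 3.18 kPa

Hydraulic diameter D_h = 4A/P = 4·(0.245·0.17)/(2·(0.245+0.17)) = 0.1666/0.83 = 0.2007 m.
Re = ρVD_h/μ = 1020·1.87·0.2007/0.00117 = 3.272e+05.
ε/D_h = 0.00016/0.2007 = 0.000797; Haaland gives 1/√f = -1.8 log₁₀[8.51e-05+2.11e-05] = 7.153, so f = 0.01954.
ΔP = f(L/D_h)(ρV²/2) = 0.01954·18.3/0.2007·1783 = 3178 Pa.
ΔP = 3.18 kPa.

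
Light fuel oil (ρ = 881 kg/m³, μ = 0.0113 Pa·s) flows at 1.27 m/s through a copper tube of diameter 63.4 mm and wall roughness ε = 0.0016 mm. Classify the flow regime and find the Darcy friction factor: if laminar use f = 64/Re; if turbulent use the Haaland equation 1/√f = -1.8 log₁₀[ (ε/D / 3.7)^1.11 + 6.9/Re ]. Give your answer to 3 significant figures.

Re = ρVD/μ = 881·1.27·0.0634/0.0113 = 6278.
Re > 4000 → turbulent. ε/D = 1.6e-06/0.0634 = 2.52e-05; Haaland: 1/√f = -1.8 log₁₀[1.84e-06 + 0.0011] = 5.325, so f = 0.03527.

f ≈ 0.0353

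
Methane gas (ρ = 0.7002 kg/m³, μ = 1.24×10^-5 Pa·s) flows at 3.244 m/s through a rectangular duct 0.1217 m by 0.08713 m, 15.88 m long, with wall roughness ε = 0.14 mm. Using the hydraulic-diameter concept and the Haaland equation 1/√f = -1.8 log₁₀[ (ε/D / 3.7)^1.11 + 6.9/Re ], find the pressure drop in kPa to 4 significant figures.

Hydraulic diameter D_h = 4A/P = 4·(0.1217·0.08713)/(2·(0.1217+0.08713)) = 0.04241/0.4177 = 0.1016 m.
Re = ρVD_h/μ = 0.7002·3.244·0.1016/1.24e-05 = 1.86e+04.
ε/D_h = 0.00014/0.1016 = 0.00138; Haaland gives 1/√f = -1.8 log₁₀[0.000156+0.000371] = 5.9, so f = 0.02872.
ΔP = f(L/D_h)(ρV²/2) = 0.02872·15.88/0.1016·3.684 = 16.55 Pa.
ΔP = 0.01655 kPa.

ΔP ≈ 0.01655 kPa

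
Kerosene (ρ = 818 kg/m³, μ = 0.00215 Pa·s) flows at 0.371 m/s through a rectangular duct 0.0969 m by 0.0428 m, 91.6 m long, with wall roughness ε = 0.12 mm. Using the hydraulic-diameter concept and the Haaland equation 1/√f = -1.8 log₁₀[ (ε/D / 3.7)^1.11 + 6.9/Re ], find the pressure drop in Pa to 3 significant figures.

ΔP ≈ 3030 Pa

Hydraulic diameter D_h = 4A/P = 4·(0.0969·0.0428)/(2·(0.0969+0.0428)) = 0.01659/0.2794 = 0.05937 m.
Re = ρVD_h/μ = 818·0.371·0.05937/0.00215 = 8381.
ε/D_h = 0.00012/0.05937 = 0.00202; Haaland gives 1/√f = -1.8 log₁₀[0.000239+0.000823] = 5.353, so f = 0.0349.
ΔP = f(L/D_h)(ρV²/2) = 0.0349·91.6/0.05937·56.3 = 3031 Pa.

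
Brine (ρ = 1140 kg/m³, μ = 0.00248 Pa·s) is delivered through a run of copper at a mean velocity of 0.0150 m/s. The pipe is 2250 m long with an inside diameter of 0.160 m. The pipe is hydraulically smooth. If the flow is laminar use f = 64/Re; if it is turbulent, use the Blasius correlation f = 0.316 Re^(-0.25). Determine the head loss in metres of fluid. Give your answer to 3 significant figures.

Reynolds number Re = ρVD/μ = 1140 · 0.015 · 0.16 / 0.00248 = 1103.
Re < 2300 → laminar flow, so f = 64/Re = 64/1103 = 0.05801 (the turbulent correlation is not needed).
Darcy-Weisbach: ΔP = f(L/D)(ρV²/2) = 0.05801·(2250/0.16)·(1140·0.015²/2) = 0.05801·1.406e+04·0.1282 = 104.6 Pa.
Head loss h_f = ΔP/(ρg) = 104.6/(1140·9.81) = 0.00936 m.

h_f ≈ 0.00936 m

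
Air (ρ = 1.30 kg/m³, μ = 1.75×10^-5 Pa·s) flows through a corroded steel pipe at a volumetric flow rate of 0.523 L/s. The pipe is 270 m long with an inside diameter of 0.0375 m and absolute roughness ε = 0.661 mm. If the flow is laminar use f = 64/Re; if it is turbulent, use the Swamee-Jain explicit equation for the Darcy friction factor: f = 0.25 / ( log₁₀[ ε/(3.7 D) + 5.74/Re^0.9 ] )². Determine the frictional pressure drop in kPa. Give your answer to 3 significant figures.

Q = 0.523 L/s = 0.523/1000 = 0.000523 m³/s.
Cross-sectional area A = πD²/4 = π(0.0375)²/4 = 0.001104 m²; mean velocity V = Q/A = 0.000523/0.001104 = 0.4735 m/s.
Reynolds number Re = ρVD/μ = 1.3 · 0.4735 · 0.0375 / 1.75e-05 = 1319.
Re < 2300 → laminar flow, so f = 64/Re = 64/1319 = 0.04852 (the turbulent correlation is not needed).
Darcy-Weisbach: ΔP = f(L/D)(ρV²/2) = 0.04852·(270/0.0375)·(1.3·0.4735²/2) = 0.04852·7200·0.1458 = 50.91 Pa.
ΔP = 50.91 Pa = 0.0509 kPa.

ΔP ≈ 0.0509 kPa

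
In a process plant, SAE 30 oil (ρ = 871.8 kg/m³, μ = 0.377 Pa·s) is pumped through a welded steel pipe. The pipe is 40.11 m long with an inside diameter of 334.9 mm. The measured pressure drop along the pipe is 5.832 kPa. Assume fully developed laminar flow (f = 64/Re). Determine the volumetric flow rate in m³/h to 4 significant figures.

For laminar flow, f = 64/Re with Re = ρVD/μ, so Darcy-Weisbach reduces to ΔP = 32μLV/D². Solving for V: V = ΔP·D²/(32μL) = 5832·(0.3349)²/(32·0.377·40.11) = 1.352 m/s.
Check: Re = ρVD/μ = 871.8·1.352·0.3349/0.377 = 1047 < 2300, so the laminar assumption holds.
Q = V·A = 1.352·(π/4·0.3349²) = 0.1191 m³/s = 428.7 m³/h.

Q ≈ 428.7 m³/h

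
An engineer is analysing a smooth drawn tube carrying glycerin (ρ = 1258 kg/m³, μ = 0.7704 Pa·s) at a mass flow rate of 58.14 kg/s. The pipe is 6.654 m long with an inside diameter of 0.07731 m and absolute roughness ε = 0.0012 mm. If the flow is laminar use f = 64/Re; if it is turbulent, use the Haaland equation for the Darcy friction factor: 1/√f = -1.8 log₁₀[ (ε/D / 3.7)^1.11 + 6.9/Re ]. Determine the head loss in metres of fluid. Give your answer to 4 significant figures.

h_f ≈ 21.90 m

A = πD²/4 = π(0.07731)²/4 = 0.004694 m²; mean velocity V = ṁ/(ρA) = 58.14/(1258 · 0.004694) = 9.845 m/s.
Reynolds number Re = ρVD/μ = 1258 · 9.845 · 0.07731 / 0.77 = 1243.
Re < 2300 → laminar flow, so f = 64/Re = 64/1243 = 0.05149 (the turbulent correlation is not needed).
Darcy-Weisbach: ΔP = f(L/D)(ρV²/2) = 0.05149·(6.654/0.07731)·(1258·9.845²/2) = 0.05149·86.07·6.097e+04 = 2.702e+05 Pa.
Head loss h_f = ΔP/(ρg) = 2.702e+05/(1258·9.81) = 21.90 m.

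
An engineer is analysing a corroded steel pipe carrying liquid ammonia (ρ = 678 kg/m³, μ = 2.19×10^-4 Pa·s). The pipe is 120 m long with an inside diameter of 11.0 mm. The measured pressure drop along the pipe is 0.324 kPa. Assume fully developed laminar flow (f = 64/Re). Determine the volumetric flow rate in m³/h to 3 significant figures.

Q ≈ 0.0159 m³/h

For laminar flow, f = 64/Re with Re = ρVD/μ, so Darcy-Weisbach reduces to ΔP = 32μLV/D². Solving for V: V = ΔP·D²/(32μL) = 324·(0.011)²/(32·0.000219·120) = 0.04662 m/s.
Check: Re = ρVD/μ = 678·0.04662·0.011/0.000219 = 1588 < 2300, so the laminar assumption holds.
Q = V·A = 0.04662·(π/4·0.011²) = 4.43e-06 m³/s = 0.0159 m³/h.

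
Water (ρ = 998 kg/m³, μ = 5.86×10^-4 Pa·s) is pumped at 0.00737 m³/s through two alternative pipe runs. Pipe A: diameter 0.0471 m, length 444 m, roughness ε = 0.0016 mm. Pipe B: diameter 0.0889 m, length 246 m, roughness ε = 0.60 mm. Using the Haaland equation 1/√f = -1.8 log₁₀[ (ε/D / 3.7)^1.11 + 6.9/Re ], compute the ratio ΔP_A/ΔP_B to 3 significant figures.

ΔP_A/ΔP_B ≈ 18.3

Pipe A: V = Q/A = 0.00737/0.001742 = 4.23 m/s; Re = 3.393e+05; ε/D = 3.4e-05; Haaland → f = 0.01433; ΔP_A = f(L/D)(ρV²/2) = 1.206e+06 Pa.
Pipe B: V = Q/A = 0.00737/0.006207 = 1.187 m/s; Re = 1.798e+05; ε/D = 0.00675; Haaland → f = 0.03379; ΔP_B = f(L/D)(ρV²/2) = 6.577e+04 Pa.
ΔP_A/ΔP_B = 1.206e+06/6.577e+04 = 18.3.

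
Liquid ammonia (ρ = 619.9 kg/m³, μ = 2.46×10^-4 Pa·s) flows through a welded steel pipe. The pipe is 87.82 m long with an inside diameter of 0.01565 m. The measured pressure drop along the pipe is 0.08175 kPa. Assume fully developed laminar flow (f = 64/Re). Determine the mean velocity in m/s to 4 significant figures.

V ≈ 0.02896 m/s

For laminar flow, f = 64/Re with Re = ρVD/μ, so Darcy-Weisbach reduces to ΔP = 32μLV/D². Solving for V: V = ΔP·D²/(32μL) = 81.75·(0.01565)²/(32·0.000246·87.82) = 0.02896 m/s.
Check: Re = ρVD/μ = 619.9·0.02896·0.01565/0.000246 = 1142 < 2300, so the laminar assumption holds.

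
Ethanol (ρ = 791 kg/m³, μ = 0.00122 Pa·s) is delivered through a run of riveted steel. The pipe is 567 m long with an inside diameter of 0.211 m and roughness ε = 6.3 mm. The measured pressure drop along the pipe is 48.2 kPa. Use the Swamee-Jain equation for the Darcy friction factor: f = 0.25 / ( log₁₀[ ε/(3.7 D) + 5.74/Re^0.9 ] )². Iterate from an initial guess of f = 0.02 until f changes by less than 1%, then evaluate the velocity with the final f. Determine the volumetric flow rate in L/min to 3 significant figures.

Rearranging Darcy-Weisbach: V = √(2·ΔP·D/(f·L·ρ)). With ε/D = 0.0063/0.211 = 0.0299, iterate starting from f = 0.02:
  f = 0.02 → V = √(2·4.82e+04·0.211/(0.02·567·791)) = 1.506 m/s; Re = ρVD/μ = 2.06e+05; f → 0.05734
  f = 0.05734 → V = 0.8894 m/s; Re = 1.217e+05; f → 0.05751
Converged (Δf/f < 1%). With the final f = 0.05751: V = √(2·4.82e+04·0.211/(0.05751·567·791)) = 0.8881 m/s.
Q = V·A = 0.8881·(π/4·0.211²) = 0.03105 m³/s = 1860 L/min.

Q ≈ 1860 L/min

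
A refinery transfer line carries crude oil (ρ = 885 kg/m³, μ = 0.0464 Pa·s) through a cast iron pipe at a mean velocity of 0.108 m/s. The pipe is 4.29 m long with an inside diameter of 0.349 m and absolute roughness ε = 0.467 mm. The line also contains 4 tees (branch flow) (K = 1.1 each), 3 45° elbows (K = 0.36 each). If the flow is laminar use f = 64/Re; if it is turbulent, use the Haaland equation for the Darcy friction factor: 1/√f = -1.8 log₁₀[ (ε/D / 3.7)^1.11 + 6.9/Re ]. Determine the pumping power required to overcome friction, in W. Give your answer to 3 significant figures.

Reynolds number Re = ρVD/μ = 885 · 0.108 · 0.349 / 0.0464 = 718.9.
Re < 2300 → laminar flow, so f = 64/Re = 64/718.9 = 0.08902 (the turbulent correlation is not needed).
Total minor-loss coefficient ΣK = 4·1.1 + 3·0.36 = 5.48.
ΔP = [f·L/D + ΣK]·(ρV²/2) = [0.08902·4.29/0.349 + 5.48]·(885·0.108²/2) = [1.094 + 5.48]·5.161 = 33.93 Pa.
Q = V·A = 0.108·0.09566 = 0.01033 m³/s.
Pumping power P = QΔP = 0.01033·33.93 = 0.3506 W = 0.351 W.

P ≈ 0.351 W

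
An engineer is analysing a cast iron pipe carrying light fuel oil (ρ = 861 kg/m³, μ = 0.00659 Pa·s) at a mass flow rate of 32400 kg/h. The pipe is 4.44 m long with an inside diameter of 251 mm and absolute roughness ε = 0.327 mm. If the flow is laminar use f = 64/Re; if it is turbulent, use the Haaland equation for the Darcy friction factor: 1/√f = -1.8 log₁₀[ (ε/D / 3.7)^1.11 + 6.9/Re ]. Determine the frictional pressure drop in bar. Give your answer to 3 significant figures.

ΔP ≈ 1.21×10^-4 bar

ṁ = 32400 kg/h = 32400/3600 = 9 kg/s.
A = πD²/4 = π(0.251)²/4 = 0.04948 m²; mean velocity V = ṁ/(ρA) = 9/(861 · 0.04948) = 0.2113 m/s.
Reynolds number Re = ρVD/μ = 861 · 0.2113 · 0.251 / 0.00659 = 6928.
Re > 4000 → turbulent. Relative roughness ε/D = 0.000327/0.251 = 0.0013. Haaland: 1/√f = -1.8 log₁₀[(0.0013/3.7)^1.11 + 6.9/6928] = -1.8 log₁₀[0.000147 + 0.000996] = 5.296, so f = 0.03566.
Darcy-Weisbach: ΔP = f(L/D)(ρV²/2) = 0.03566·(4.44/0.251)·(861·0.2113²/2) = 0.03566·17.69·19.21 = 12.12 Pa.
ΔP = 12.12 Pa = 1.21×10^-4 bar.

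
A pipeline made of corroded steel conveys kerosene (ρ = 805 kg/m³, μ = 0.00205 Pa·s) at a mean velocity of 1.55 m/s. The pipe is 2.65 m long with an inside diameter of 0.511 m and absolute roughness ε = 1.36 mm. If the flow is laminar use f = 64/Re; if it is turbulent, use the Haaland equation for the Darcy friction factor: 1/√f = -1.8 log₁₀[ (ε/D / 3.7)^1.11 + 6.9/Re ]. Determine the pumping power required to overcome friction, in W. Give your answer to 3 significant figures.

P ≈ 41.1 W

Reynolds number Re = ρVD/μ = 805 · 1.55 · 0.511 / 0.00205 = 3.11e+05.
Re > 4000 → turbulent. Relative roughness ε/D = 0.00136/0.511 = 0.00266. Haaland: 1/√f = -1.8 log₁₀[(0.00266/3.7)^1.11 + 6.9/3.11e+05] = -1.8 log₁₀[0.000324 + 2.22e-05] = 6.228, so f = 0.02578.
Darcy-Weisbach: ΔP = f(L/D)(ρV²/2) = 0.02578·(2.65/0.511)·(805·1.55²/2) = 0.02578·5.186·967 = 129.3 Pa.
Q = V·A = 1.55·0.2051 = 0.3179 m³/s.
Pumping power P = QΔP = 0.3179·129.3 = 41.10 W = 41.1 W.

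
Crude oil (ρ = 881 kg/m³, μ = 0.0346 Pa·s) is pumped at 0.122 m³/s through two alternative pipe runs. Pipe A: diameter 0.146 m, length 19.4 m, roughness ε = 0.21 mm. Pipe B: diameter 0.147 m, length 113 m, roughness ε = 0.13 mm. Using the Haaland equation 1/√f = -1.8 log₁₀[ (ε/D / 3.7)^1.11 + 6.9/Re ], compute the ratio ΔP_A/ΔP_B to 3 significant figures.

Pipe A: V = Q/A = 0.122/0.01674 = 7.287 m/s; Re = 2.709e+04; ε/D = 0.00144; Haaland → f = 0.02704; ΔP_A = f(L/D)(ρV²/2) = 8.406e+04 Pa.
Pipe B: V = Q/A = 0.122/0.01697 = 7.188 m/s; Re = 2.691e+04; ε/D = 0.000884; Haaland → f = 0.02588; ΔP_B = f(L/D)(ρV²/2) = 4.528e+05 Pa.
ΔP_A/ΔP_B = 8.406e+04/4.528e+05 = 0.186.

ΔP_A/ΔP_B ≈ 0.186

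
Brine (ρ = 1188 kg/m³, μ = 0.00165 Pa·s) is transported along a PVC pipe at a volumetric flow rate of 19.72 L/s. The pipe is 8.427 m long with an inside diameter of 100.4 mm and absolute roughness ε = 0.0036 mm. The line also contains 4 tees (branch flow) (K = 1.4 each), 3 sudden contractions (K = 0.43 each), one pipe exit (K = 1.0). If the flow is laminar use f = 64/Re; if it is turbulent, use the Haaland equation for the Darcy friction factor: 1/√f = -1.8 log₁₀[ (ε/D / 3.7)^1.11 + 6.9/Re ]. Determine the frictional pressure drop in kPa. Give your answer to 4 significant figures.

ΔP ≈ 34.04 kPa

Q = 19.72 L/s = 19.72/1000 = 0.01972 m³/s.
Cross-sectional area A = πD²/4 = π(0.1004)²/4 = 0.007917 m²; mean velocity V = Q/A = 0.01972/0.007917 = 2.491 m/s.
Reynolds number Re = ρVD/μ = 1188 · 2.491 · 0.1004 / 0.00165 = 1.801e+05.
Re > 4000 → turbulent. Relative roughness ε/D = 3.6e-06/0.1004 = 3.59e-05. Haaland: 1/√f = -1.8 log₁₀[(3.59e-05/3.7)^1.11 + 6.9/1.801e+05] = -1.8 log₁₀[2.72e-06 + 3.83e-05] = 7.896, so f = 0.01604.
Total minor-loss coefficient ΣK = 4·1.4 + 3·0.43 + 1·1 = 7.89.
ΔP = [f·L/D + ΣK]·(ρV²/2) = [0.01604·8.427/0.1004 + 7.89]·(1188·2.491²/2) = [1.346 + 7.89]·3685 = 3.404e+04 Pa.
ΔP = 3.404e+04 Pa = 34.04 kPa.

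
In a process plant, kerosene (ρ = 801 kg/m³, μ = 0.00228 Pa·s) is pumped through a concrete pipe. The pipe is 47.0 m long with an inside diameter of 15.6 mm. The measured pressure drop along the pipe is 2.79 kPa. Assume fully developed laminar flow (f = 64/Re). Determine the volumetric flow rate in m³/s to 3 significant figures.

Q ≈ 3.78×10^-5 m³/s

For laminar flow, f = 64/Re with Re = ρVD/μ, so Darcy-Weisbach reduces to ΔP = 32μLV/D². Solving for V: V = ΔP·D²/(32μL) = 2790·(0.0156)²/(32·0.00228·47) = 0.198 m/s.
Check: Re = ρVD/μ = 801·0.198·0.0156/0.00228 = 1085 < 2300, so the laminar assumption holds.
Q = V·A = 0.198·(π/4·0.0156²) = 3.785e-05 m³/s = 3.78×10^-5 m³/s.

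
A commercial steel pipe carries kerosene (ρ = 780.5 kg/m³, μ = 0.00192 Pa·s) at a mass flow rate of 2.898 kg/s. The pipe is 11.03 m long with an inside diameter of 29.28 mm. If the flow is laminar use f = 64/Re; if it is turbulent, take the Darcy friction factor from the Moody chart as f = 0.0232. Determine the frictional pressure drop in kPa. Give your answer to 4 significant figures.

A = πD²/4 = π(0.02928)²/4 = 0.0006733 m²; mean velocity V = ṁ/(ρA) = 2.898/(780.5 · 0.0006733) = 5.514 m/s.
Reynolds number Re = ρVD/μ = 780.5 · 5.514 · 0.02928 / 0.00192 = 6.564e+04.
Re > 4000 → turbulent; use the Moody-chart value f = 0.0232.
Darcy-Weisbach: ΔP = f(L/D)(ρV²/2) = 0.0232·(11.03/0.02928)·(780.5·5.514²/2) = 0.0232·376.7·1.187e+04 = 1.037e+05 Pa.
ΔP = 1.037e+05 Pa = 103.7 kPa.

ΔP ≈ 103.7 kPa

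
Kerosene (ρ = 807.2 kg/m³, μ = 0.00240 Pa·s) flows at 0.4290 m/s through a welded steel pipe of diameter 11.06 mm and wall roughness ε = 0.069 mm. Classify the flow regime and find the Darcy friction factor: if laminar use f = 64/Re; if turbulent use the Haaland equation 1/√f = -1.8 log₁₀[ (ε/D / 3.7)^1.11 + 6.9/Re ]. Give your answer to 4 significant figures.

Re = ρVD/μ = 807.2·0.429·0.01106/0.0024 = 1596.
Re < 2300 → laminar, so f = 64/Re = 0.0401 (roughness is irrelevant in laminar flow).

f ≈ 0.04010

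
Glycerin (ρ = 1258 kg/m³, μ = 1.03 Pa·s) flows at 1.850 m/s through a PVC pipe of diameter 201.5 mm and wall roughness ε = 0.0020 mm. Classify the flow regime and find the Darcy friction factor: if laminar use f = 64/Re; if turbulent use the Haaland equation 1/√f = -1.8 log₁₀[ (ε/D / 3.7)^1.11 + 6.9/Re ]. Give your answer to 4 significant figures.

f ≈ 0.1406

Re = ρVD/μ = 1258·1.85·0.2015/1.03 = 455.3.
Re < 2300 → laminar, so f = 64/Re = 0.1406 (roughness is irrelevant in laminar flow).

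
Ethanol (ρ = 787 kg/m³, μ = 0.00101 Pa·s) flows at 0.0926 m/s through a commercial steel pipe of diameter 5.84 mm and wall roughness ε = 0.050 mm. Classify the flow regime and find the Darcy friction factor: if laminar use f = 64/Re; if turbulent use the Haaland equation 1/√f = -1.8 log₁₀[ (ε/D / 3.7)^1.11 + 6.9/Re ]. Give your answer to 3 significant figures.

Re = ρVD/μ = 787·0.0926·0.00584/0.00101 = 421.4.
Re < 2300 → laminar, so f = 64/Re = 0.1519 (roughness is irrelevant in laminar flow).

f ≈ 0.152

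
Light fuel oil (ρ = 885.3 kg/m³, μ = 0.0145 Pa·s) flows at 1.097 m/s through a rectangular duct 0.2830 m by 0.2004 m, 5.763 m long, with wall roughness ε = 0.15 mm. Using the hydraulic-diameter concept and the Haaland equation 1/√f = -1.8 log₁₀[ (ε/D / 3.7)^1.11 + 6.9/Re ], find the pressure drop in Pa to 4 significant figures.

Hydraulic diameter D_h = 4A/P = 4·(0.283·0.2004)/(2·(0.283+0.2004)) = 0.2269/0.9668 = 0.2346 m.
Re = ρVD_h/μ = 885.3·1.097·0.2346/0.0145 = 1.572e+04.
ε/D_h = 0.00015/0.2346 = 0.000639; Haaland gives 1/√f = -1.8 log₁₀[6.66e-05+0.000439] = 5.933, so f = 0.02841.
ΔP = f(L/D_h)(ρV²/2) = 0.02841·5.763/0.2346·532.7 = 371.7 Pa.

ΔP ≈ 371.7 Pa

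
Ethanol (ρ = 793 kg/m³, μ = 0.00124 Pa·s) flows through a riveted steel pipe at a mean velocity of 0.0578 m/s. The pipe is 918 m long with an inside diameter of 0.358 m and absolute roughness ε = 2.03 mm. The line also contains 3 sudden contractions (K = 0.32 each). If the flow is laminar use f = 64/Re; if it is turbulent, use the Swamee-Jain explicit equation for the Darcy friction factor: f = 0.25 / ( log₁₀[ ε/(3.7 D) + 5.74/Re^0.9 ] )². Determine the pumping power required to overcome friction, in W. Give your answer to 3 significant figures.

Reynolds number Re = ρVD/μ = 793 · 0.0578 · 0.358 / 0.00124 = 1.323e+04.
Re > 4000 → turbulent. Relative roughness ε/D = 0.00203/0.358 = 0.00567. Swamee-Jain: f = 0.25/(log₁₀[0.00567/3.7 + 5.74/1.323e+04^0.9])² = 0.25/(log₁₀[0.00153 + 0.00112])² = 0.25/(-2.576)² = 0.03767.
Total minor-loss coefficient ΣK = 3·0.32 = 0.96.
ΔP = [f·L/D + ΣK]·(ρV²/2) = [0.03767·918/0.358 + 0.96]·(793·0.0578²/2) = [96.59 + 0.96]·1.325 = 129.2 Pa.
Q = V·A = 0.0578·0.1007 = 0.005818 m³/s.
Pumping power P = QΔP = 0.005818·129.2 = 0.7518 W = 0.752 W.

P ≈ 0.752 W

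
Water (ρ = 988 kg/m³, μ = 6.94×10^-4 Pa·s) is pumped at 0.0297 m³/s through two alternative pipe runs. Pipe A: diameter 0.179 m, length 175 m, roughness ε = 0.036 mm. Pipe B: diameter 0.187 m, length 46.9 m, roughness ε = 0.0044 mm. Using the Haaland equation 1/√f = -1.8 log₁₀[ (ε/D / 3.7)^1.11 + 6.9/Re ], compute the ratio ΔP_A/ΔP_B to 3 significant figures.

Pipe A: V = Q/A = 0.0297/0.02516 = 1.18 m/s; Re = 3.008e+05; ε/D = 0.000201; Haaland → f = 0.01607; ΔP_A = f(L/D)(ρV²/2) = 1.081e+04 Pa.
Pipe B: V = Q/A = 0.0297/0.02746 = 1.081 m/s; Re = 2.879e+05; ε/D = 2.35e-05; Haaland → f = 0.01465; ΔP_B = f(L/D)(ρV²/2) = 2122 Pa.
ΔP_A/ΔP_B = 1.081e+04/2122 = 5.09.

ΔP_A/ΔP_B ≈ 5.09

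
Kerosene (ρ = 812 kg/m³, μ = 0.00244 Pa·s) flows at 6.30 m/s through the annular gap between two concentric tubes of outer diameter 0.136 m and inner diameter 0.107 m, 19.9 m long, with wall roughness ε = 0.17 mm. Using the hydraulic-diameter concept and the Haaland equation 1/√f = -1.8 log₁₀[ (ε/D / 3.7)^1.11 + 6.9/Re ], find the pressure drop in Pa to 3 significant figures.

ΔP ≈ 367000 Pa

Hydraulic diameter D_h = 4A/P = D_o - D_i = 0.136 - 0.107 = 0.029 m.
Re = ρVD_h/μ = 812·6.3·0.029/0.00244 = 6.08e+04.
ε/D_h = 0.00017/0.029 = 0.00586; Haaland gives 1/√f = -1.8 log₁₀[0.00078+0.000113] = 5.488, so f = 0.0332.
ΔP = f(L/D_h)(ρV²/2) = 0.0332·19.9/0.029·1.611e+04 = 3.671e+05 Pa.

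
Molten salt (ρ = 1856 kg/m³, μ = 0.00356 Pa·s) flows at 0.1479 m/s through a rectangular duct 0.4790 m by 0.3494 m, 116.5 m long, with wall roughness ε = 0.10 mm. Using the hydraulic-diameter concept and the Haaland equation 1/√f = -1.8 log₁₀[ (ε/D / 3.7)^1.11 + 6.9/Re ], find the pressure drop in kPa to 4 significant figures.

Hydraulic diameter D_h = 4A/P = 4·(0.479·0.3494)/(2·(0.479+0.3494)) = 0.6695/1.657 = 0.4041 m.
Re = ρVD_h/μ = 1856·0.1479·0.4041/0.00356 = 3.116e+04.
ε/D_h = 0.0001/0.4041 = 0.000247; Haaland gives 1/√f = -1.8 log₁₀[2.32e-05+0.000221] = 6.5, so f = 0.02367.
ΔP = f(L/D_h)(ρV²/2) = 0.02367·116.5/0.4041·20.3 = 138.5 Pa.
ΔP = 0.1385 kPa.

ΔP ≈ 0.1385 kPa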